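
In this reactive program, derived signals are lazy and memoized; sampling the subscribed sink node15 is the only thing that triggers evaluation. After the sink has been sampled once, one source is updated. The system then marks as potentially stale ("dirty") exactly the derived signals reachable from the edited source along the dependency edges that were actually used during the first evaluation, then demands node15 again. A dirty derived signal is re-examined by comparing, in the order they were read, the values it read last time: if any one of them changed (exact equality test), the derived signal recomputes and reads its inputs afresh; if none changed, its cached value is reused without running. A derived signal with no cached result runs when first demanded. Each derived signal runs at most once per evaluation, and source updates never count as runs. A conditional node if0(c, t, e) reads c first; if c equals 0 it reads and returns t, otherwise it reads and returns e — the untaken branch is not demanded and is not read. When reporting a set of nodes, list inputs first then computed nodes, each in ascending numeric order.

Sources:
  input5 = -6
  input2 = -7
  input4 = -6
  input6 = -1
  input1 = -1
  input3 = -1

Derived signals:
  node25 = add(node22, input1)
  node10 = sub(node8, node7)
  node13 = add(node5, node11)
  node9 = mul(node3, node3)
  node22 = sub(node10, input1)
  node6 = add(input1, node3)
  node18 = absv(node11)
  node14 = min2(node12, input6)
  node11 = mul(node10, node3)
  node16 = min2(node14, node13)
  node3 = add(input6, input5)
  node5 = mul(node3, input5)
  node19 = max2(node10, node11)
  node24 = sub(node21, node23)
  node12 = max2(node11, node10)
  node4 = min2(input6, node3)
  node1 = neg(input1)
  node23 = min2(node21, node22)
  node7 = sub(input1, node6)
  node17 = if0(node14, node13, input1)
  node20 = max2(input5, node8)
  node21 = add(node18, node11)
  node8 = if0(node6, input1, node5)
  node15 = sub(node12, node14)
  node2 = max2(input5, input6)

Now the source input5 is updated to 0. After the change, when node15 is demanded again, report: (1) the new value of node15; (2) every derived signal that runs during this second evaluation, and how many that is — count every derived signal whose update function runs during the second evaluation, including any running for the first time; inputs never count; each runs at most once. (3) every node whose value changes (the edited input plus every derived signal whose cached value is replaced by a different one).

First demand of the output computes:
  node3 = add(-1, -6) = -7
  node5 = mul(-7, -6) = 42
  node6 = add(-1, -7) = -8
  node7 = sub(-1, -8) = 7
  node8 = if0(node6=-8 -> else branch node5) = 42
  node10 = sub(42, 7) = 35
  node11 = mul(35, -7) = -245
  node12 = max2(-245, 35) = 35
  node14 = min2(35, -1) = -1
  node15 = sub(35, -1) = 36

After the edit, cleaning proceeds:
  node3: a read changed (input5 -6->0) — executes, giving -1.
  node5: a read changed (node3 -7->-1; input5 -6->0) — executes, giving 0.
  node6: a read changed (node3 -7->-1) — executes, giving -2.
  node7: a read changed (node6 -8->-2) — executes, giving 1.
  node8: a read changed (node6 -8->-2; node5 42->0) — executes, giving 0.
  node10: a read changed (node8 42->0; node7 7->1) — executes, giving -1.
  node11: a read changed (node10 35->-1; node3 -7->-1) — executes, giving 1.
  node12: a read changed (node11 -245->1; node10 35->-1) — executes, giving 1.
  node14: a read changed (node12 35->1) — executes, giving -1 — identical to its old value.
  node15: a read changed (node12 35->1) — executes, giving 2.

Demanding node15 again yields 2.
10 derived signals run: node3, node5, node6, node7, node8, node10, node11, node12, node14, node15.
The nodes whose values change: input5, node3, node5, node6, node7, node8, node10, node11, node12, node15.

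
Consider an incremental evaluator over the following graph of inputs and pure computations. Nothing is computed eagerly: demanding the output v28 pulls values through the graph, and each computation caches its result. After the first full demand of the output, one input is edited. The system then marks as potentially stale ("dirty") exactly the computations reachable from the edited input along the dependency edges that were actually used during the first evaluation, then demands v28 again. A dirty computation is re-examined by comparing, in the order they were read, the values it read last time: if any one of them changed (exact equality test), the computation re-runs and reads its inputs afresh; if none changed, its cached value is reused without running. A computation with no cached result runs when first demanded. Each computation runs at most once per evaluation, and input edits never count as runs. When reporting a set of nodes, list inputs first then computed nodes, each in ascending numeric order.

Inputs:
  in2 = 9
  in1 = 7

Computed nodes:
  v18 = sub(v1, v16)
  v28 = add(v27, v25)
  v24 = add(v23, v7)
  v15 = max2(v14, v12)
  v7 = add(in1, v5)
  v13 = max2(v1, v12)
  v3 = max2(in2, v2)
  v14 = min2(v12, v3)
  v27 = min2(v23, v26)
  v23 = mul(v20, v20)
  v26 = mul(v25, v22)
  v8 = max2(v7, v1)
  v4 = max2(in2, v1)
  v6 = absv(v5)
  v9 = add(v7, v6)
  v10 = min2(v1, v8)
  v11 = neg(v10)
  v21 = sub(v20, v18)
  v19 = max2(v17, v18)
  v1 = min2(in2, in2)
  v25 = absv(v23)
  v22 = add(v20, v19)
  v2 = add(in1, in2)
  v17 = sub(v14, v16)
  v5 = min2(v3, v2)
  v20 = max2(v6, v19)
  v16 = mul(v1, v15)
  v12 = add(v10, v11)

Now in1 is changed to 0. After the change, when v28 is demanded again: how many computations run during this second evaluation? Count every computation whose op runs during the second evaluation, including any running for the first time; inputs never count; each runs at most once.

Initial pass — values computed on the first demand:
  v1 = min2(9, 9) = 9
  v2 = add(7, 9) = 16
  v3 = max2(9, 16) = 16
  v5 = min2(16, 16) = 16
  v6 = absv(16) = 16
  v7 = add(7, 16) = 23
  v8 = max2(23, 9) = 23
  v10 = min2(9, 23) = 9
  v11 = neg(9) = -9
  v12 = add(9, -9) = 0
  v14 = min2(0, 16) = 0
  v15 = max2(0, 0) = 0
  v16 = mul(9, 0) = 0
  v17 = sub(0, 0) = 0
  v18 = sub(9, 0) = 9
  v19 = max2(0, 9) = 9
  v20 = max2(16, 9) = 16
  v22 = add(16, 9) = 25
  v23 = mul(16, 16) = 256
  v25 = absv(256) = 256
  v26 = mul(256, 25) = 6400
  v27 = min2(256, 6400) = 256
  v28 = add(256, 256) = 512

Second demand — change propagation:
  v2: re-runs because in1 7->0; new result 9.
  v3: re-runs because v2 16->9; new result 9.
  v5: re-runs because v3 16->9; v2 16->9; new result 9.
  v6: re-runs because v5 16->9; new result 9.
  v7: re-runs because in1 7->0; v5 16->9; new result 9.
  v8: re-runs because v7 23->9; new result 9.
  v10: re-runs because v8 23->9; new result 9 (unchanged).
  v11: re-examined; everything it read last time is the same (v10 unchanged) — cache -9 kept, no run.
  v12: re-examined; everything it read last time is the same (v10 unchanged, v11 unchanged) — cache 0 kept, no run.
  v14: re-runs because v3 16->9; new result 0 (unchanged).
  v15: re-examined; everything it read last time is the same (v14 unchanged, v12 unchanged) — cache 0 kept, no run.
  v16: re-examined; everything it read last time is the same (v1 unchanged, v15 unchanged) — cache 0 kept, no run.
  v17: re-examined; everything it read last time is the same (v14 unchanged, v16 unchanged) — cache 0 kept, no run.
  v18: re-examined; everything it read last time is the same (v1 unchanged, v16 unchanged) — cache 9 kept, no run.
  v19: re-examined; everything it read last time is the same (v17 unchanged, v18 unchanged) — cache 9 kept, no run.
  v20: re-runs because v6 16->9; new result 9.
  v22: re-runs because v20 16->9; new result 18.
  v23: re-runs because v20 16->9; v20 16->9; new result 81.
  v25: re-runs because v23 256->81; new result 81.
  v26: re-runs because v25 256->81; v22 25->18; new result 1458.
  v27: re-runs because v23 256->81; v26 6400->1458; new result 81.
  v28: re-runs because v27 256->81; v25 256->81; new result 162.

The important point: at v11 every value read last time is unchanged, so the dirty flag clears without a run.

Run set: v2, v3, v5, v6, v7, v8, v10, v14, v20, v22, v23, v25, v26, v27, v28 (15 run).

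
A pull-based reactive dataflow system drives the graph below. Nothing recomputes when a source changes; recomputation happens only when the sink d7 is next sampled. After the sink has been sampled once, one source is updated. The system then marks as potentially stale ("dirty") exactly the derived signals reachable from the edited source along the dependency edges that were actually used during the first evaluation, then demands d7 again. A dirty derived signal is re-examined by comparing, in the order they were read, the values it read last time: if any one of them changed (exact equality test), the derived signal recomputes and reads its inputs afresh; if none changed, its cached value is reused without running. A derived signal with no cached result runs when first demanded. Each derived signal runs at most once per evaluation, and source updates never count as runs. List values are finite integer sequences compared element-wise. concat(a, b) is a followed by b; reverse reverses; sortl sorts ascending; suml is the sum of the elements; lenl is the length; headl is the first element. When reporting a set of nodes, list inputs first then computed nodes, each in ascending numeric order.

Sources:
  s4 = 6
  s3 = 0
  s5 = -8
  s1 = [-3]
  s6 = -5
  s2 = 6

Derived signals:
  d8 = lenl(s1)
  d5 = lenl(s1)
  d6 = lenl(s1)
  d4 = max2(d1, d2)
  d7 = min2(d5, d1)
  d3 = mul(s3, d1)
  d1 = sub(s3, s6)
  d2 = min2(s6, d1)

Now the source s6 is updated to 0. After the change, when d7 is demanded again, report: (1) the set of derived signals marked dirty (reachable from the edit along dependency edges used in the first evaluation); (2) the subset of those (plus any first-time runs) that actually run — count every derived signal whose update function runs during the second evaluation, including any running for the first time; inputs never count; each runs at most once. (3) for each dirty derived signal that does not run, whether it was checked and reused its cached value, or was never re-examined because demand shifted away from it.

First evaluation (everything demanded from the output):
  d1 = sub(0, -5) = 5
  d5 = lenl([-3]) = 1
  d7 = min2(1, 5) = 1

Propagation after the edit:
  d1: runs — s6 -5->0; result 0.
  d7: runs — d1 5->0; result 0.

Marked dirty: d1, d7.
Derived signals that run: d1, d7 — 2 in total.
Every dirty derived signal ran.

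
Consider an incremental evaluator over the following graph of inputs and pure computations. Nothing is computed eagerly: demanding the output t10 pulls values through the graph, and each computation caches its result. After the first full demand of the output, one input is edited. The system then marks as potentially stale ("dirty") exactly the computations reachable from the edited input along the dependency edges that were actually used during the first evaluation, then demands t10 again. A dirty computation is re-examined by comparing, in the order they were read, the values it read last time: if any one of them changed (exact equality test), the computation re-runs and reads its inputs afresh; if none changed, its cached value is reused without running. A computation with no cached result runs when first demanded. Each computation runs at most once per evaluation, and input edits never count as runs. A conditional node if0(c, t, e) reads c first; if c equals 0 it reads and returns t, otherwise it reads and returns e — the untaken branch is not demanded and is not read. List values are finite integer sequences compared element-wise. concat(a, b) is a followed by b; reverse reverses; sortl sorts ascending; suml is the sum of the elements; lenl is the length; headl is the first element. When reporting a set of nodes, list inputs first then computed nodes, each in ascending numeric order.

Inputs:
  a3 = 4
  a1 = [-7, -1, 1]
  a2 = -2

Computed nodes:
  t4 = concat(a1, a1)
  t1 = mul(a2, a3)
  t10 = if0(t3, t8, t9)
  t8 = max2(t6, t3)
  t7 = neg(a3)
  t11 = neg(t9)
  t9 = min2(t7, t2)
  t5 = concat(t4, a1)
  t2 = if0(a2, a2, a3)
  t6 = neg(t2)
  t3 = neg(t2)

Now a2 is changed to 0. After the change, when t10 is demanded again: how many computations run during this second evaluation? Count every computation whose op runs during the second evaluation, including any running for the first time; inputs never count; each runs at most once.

Run set: t2, t3, t6, t8, t10 (5 run).
The important point: the flipped condition redirects demand; t9 is left stale, never re-checked.

Initial pass — values computed on the first demand:
  t2 = if0(a2=-2 -> else branch a3) = 4
  t3 = neg(4) = -4
  t7 = neg(4) = -4
  t9 = min2(-4, 4) = -4
  t10 = if0(t3=-4 -> else branch t9) = -4

Second demand — change propagation:
  t2: re-runs because a2 -2->0; new result 0.
  t3: re-runs because t2 4->0; new result 0.
  t6: newly demanded (no cache) — executes and yields 0.
  t8: newly demanded (no cache) — executes and yields 0.
  t9: dirty yet unreached — the second evaluation never asks for it.
  t10: re-runs because t3 -4->0; new result 0.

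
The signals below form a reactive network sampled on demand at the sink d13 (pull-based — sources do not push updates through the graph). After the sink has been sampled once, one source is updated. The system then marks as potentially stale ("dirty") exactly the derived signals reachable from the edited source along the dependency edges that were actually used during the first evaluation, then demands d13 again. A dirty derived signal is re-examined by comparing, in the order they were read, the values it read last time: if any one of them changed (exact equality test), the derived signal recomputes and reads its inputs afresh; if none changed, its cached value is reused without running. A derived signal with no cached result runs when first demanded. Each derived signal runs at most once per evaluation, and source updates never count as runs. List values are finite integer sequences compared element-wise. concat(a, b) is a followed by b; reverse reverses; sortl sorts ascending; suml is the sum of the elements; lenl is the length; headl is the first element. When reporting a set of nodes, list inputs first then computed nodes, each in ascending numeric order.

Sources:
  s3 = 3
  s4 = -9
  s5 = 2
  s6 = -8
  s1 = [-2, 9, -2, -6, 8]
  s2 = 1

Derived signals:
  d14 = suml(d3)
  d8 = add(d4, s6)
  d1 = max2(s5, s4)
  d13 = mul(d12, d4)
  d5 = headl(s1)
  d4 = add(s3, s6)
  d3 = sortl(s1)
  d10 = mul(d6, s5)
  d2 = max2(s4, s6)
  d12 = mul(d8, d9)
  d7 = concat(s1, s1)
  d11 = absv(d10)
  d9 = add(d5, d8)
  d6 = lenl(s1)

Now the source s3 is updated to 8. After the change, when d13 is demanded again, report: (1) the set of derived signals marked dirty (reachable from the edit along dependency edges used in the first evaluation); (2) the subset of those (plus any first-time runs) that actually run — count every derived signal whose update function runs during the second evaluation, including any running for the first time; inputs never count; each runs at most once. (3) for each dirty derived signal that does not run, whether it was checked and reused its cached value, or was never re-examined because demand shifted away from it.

Initial pass — values computed on the first demand:
  d4 = add(3, -8) = -5
  d5 = headl([-2, 9, -2, -6, 8]) = -2
  d8 = add(-5, -8) = -13
  d9 = add(-2, -13) = -15
  d12 = mul(-13, -15) = 195
  d13 = mul(195, -5) = -975

Second demand — change propagation:
  d4: re-runs because s3 3->8; new result 0.
  d8: re-runs because d4 -5->0; new result -8.
  d9: re-runs because d8 -13->-8; new result -10.
  d12: re-runs because d8 -13->-8; d9 -15->-10; new result 80.
  d13: re-runs because d12 195->80; d4 -5->0; new result 0.

Dirty set: d4, d8, d9, d12, d13.
Run set: d4, d8, d9, d12, d13 (5 run).
All dirty derived signals ended up running.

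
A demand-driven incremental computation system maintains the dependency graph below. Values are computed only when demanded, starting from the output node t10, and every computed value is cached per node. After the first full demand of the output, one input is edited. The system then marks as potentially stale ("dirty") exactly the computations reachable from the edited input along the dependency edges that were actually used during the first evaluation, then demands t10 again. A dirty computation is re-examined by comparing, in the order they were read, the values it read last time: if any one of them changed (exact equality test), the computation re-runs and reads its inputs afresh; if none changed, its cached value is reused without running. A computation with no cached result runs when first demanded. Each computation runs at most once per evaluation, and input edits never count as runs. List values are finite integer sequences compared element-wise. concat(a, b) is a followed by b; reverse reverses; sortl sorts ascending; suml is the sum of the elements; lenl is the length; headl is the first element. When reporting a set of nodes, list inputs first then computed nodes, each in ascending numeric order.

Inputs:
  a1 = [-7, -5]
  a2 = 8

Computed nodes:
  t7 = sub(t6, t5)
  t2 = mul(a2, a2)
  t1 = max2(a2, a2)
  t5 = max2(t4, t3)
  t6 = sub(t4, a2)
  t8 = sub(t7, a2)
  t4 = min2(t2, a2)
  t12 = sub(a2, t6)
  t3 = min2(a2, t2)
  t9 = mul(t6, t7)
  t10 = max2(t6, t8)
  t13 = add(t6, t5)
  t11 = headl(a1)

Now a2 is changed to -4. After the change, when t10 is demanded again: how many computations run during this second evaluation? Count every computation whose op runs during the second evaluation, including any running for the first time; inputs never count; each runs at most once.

First evaluation (everything demanded from the output):
  t2 = mul(8, 8) = 64
  t3 = min2(8, 64) = 8
  t4 = min2(64, 8) = 8
  t5 = max2(8, 8) = 8
  t6 = sub(8, 8) = 0
  t7 = sub(0, 8) = -8
  t8 = sub(-8, 8) = -16
  t10 = max2(0, -16) = 0

Propagation after the edit:
  t2: runs — a2 8->-4; a2 8->-4; result 16.
  t3: runs — a2 8->-4; t2 64->16; result -4.
  t4: runs — t2 64->16; a2 8->-4; result -4.
  t5: runs — t4 8->-4; t3 8->-4; result -4.
  t6: runs — t4 8->-4; a2 8->-4; result 0 (same value as before).
  t7: runs — t5 8->-4; result 4.
  t8: runs — t7 -8->4; a2 8->-4; result 8.
  t10: runs — t8 -16->8; result 8.

Computations that run: t2, t3, t4, t5, t6, t7, t8, t10 — 8 in total.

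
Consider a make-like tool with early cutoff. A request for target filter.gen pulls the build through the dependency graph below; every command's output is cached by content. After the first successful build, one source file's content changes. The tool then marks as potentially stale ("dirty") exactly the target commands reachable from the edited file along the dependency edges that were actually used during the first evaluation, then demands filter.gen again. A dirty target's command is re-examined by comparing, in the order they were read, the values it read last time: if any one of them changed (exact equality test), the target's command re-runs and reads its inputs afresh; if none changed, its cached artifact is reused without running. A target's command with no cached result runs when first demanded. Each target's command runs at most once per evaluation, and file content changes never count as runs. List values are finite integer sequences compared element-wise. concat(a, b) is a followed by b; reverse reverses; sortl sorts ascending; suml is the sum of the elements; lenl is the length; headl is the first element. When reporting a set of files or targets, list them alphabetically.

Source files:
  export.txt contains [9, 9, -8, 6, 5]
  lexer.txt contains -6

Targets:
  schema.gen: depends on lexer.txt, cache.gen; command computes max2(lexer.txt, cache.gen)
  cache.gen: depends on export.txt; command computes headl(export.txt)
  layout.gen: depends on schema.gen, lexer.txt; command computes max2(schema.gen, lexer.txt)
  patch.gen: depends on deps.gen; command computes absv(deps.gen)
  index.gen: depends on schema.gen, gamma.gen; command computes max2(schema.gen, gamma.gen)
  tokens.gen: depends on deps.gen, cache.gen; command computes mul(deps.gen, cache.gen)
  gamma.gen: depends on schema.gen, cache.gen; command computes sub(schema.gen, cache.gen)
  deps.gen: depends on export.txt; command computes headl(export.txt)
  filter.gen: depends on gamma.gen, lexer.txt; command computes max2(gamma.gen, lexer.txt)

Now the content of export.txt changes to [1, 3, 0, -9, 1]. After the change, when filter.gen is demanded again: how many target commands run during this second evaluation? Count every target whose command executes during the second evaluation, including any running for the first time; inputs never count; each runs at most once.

First demand of the output computes:
  cache.gen = headl([9, 9, -8, 6, 5]) = 9
  schema.gen = max2(-6, 9) = 9
  gamma.gen = sub(9, 9) = 0
  filter.gen = max2(0, -6) = 0

After the edit, cleaning proceeds:
  cache.gen: a read changed (export.txt [9, 9, -8, 6, 5]->[1, 3, 0, -9, 1]) — executes, giving 1.
  schema.gen: a read changed (cache.gen 9->1) — executes, giving 1.
  gamma.gen: a read changed (schema.gen 9->1; cache.gen 9->1) — executes, giving 0 — identical to its old value.
  filter.gen: dirty, but its reads are unchanged (gamma.gen unchanged, lexer.txt unchanged); cached 0 stands.

Note the absorption at gamma.gen: it re-runs yet its value is the same, leaving the output's value untouched.

3 target commands run: cache.gen, gamma.gen, schema.gen.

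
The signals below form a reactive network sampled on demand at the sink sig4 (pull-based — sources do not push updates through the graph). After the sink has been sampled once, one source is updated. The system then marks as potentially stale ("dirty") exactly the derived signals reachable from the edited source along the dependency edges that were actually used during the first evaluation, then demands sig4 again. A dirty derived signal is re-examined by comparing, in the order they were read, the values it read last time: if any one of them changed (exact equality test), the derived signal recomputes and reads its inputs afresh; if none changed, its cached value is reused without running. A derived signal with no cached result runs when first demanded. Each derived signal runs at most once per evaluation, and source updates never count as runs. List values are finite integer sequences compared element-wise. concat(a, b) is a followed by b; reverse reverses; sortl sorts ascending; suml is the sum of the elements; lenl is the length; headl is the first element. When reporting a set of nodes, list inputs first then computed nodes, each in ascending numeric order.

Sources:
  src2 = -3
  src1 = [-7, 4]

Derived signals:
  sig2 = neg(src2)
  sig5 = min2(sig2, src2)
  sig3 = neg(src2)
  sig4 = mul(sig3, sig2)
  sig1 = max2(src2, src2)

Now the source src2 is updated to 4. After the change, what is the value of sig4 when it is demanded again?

Initial pass — values computed on the first demand:
  sig2 = neg(-3) = 3
  sig3 = neg(-3) = 3
  sig4 = mul(3, 3) = 9

Second demand — change propagation:
  sig2: re-runs because src2 -3->4; new result -4.
  sig3: re-runs because src2 -3->4; new result -4.
  sig4: re-runs because sig3 3->-4; sig2 3->-4; new result 16.

sig4 now evaluates to 16.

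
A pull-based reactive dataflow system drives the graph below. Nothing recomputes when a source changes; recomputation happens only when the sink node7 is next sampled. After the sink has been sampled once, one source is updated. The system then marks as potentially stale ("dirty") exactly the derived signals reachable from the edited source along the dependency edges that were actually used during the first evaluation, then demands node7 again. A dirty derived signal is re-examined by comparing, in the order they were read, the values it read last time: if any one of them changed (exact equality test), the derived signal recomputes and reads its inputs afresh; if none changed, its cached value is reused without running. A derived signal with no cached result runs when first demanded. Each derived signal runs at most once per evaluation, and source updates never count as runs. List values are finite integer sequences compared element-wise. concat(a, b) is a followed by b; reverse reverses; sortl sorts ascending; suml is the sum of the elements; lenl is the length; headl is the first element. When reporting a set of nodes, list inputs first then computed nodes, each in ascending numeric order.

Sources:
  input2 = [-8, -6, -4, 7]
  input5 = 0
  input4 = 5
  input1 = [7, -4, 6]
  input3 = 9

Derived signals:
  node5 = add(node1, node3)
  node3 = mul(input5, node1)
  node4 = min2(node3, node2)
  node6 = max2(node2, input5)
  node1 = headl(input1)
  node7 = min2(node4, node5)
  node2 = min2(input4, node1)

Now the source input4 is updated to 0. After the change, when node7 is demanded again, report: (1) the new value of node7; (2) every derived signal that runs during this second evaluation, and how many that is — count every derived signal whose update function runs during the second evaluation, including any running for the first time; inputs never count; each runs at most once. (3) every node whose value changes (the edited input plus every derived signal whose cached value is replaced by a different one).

First evaluation (everything demanded from the output):
  node1 = headl([7, -4, 6]) = 7
  node2 = min2(5, 7) = 5
  node3 = mul(0, 7) = 0
  node4 = min2(0, 5) = 0
  node5 = add(7, 0) = 7
  node7 = min2(0, 7) = 0

Propagation after the edit:
  node2: runs — input4 5->0; result 0.
  node4: runs — node2 5->0; result 0 (same value as before).
  node7: checked — values it read are unchanged (node4 unchanged, node5 unchanged); reused cached 0 without running.

Key observation: the change is absorbed at node4 — it re-runs but produces the same value, and the output's value is unchanged.

New value of node7: 0.
Derived signals that run: node2, node4 — 2 in total.
Values that change: input4, node2.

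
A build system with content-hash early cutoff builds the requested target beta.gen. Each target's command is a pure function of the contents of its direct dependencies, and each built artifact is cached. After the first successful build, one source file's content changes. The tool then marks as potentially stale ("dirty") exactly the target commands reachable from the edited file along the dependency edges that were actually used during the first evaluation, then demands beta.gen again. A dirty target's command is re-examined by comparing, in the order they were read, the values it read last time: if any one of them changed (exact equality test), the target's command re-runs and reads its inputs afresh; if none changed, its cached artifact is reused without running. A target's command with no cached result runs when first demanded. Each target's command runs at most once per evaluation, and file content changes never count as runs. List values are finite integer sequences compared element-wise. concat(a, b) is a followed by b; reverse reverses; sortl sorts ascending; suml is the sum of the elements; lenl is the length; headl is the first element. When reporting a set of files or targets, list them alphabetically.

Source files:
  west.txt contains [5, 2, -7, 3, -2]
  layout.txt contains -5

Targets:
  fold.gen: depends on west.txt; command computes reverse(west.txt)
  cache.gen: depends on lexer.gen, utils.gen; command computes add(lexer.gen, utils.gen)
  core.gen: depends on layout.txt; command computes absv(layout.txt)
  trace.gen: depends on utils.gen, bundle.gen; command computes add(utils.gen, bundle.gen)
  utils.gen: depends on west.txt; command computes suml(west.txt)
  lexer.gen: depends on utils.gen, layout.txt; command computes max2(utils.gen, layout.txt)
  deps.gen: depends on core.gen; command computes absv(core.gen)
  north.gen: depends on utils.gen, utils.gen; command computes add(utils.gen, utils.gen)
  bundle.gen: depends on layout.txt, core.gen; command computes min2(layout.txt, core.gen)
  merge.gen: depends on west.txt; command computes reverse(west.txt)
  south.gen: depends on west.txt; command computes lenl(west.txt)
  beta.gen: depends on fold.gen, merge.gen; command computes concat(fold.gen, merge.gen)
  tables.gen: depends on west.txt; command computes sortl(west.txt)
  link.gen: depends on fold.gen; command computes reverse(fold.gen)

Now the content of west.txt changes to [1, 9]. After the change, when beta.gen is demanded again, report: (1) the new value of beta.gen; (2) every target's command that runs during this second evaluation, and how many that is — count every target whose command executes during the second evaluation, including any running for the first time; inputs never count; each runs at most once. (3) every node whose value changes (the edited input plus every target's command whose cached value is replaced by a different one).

New value of beta.gen: [9, 1, 9, 1].
Target commands that run: beta.gen, fold.gen, merge.gen — 3 in total.
Values that change: beta.gen, fold.gen, merge.gen, west.txt.

First evaluation (everything demanded from the output):
  fold.gen = reverse([5, 2, -7, 3, -2]) = [-2, 3, -7, 2, 5]
  merge.gen = reverse([5, 2, -7, 3, -2]) = [-2, 3, -7, 2, 5]
  beta.gen = concat([-2, 3, -7, 2, 5], [-2, 3, -7, 2, 5]) = [-2, 3, -7, 2, 5, -2, 3, -7, 2, 5]

Propagation after the edit:
  fold.gen: runs — west.txt [5, 2, -7, 3, -2]->[1, 9]; result [9, 1].
  merge.gen: runs — west.txt [5, 2, -7, 3, -2]->[1, 9]; result [9, 1].
  beta.gen: runs — fold.gen [-2, 3, -7, 2, 5]->[9, 1]; merge.gen [-2, 3, -7, 2, 5]->[9, 1]; result [9, 1, 9, 1].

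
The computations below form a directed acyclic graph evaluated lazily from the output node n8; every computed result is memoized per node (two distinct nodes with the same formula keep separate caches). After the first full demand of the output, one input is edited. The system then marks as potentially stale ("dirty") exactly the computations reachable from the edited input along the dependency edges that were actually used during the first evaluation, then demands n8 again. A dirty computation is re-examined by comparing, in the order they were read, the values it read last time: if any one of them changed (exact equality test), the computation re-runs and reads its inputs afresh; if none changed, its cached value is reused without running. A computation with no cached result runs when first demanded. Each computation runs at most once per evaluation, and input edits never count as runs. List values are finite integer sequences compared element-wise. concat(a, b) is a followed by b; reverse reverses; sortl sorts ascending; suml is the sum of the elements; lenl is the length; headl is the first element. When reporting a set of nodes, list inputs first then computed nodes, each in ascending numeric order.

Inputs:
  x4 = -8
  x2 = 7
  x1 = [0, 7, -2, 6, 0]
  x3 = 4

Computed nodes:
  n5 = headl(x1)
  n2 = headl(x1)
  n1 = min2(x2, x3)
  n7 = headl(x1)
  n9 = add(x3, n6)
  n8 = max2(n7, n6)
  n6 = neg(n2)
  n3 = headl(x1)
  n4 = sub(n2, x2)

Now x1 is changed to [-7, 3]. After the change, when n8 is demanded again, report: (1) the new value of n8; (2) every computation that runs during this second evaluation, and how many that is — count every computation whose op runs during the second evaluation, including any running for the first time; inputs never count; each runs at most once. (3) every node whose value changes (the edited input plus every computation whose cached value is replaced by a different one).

Demanding n8 again yields 7.
4 computations run: n2, n6, n7, n8.
The nodes whose values change: x1, n2, n6, n7, n8.

First demand of the output computes:
  n2 = headl([0, 7, -2, 6, 0]) = 0
  n6 = neg(0) = 0
  n7 = headl([0, 7, -2, 6, 0]) = 0
  n8 = max2(0, 0) = 0

After the edit, cleaning proceeds:
  n2: a read changed (x1 [0, 7, -2, 6, 0]->[-7, 3]) — executes, giving -7.
  n6: a read changed (n2 0->-7) — executes, giving 7.
  n7: a read changed (x1 [0, 7, -2, 6, 0]->[-7, 3]) — executes, giving -7.
  n8: a read changed (n7 0->-7; n6 0->7) — executes, giving 7.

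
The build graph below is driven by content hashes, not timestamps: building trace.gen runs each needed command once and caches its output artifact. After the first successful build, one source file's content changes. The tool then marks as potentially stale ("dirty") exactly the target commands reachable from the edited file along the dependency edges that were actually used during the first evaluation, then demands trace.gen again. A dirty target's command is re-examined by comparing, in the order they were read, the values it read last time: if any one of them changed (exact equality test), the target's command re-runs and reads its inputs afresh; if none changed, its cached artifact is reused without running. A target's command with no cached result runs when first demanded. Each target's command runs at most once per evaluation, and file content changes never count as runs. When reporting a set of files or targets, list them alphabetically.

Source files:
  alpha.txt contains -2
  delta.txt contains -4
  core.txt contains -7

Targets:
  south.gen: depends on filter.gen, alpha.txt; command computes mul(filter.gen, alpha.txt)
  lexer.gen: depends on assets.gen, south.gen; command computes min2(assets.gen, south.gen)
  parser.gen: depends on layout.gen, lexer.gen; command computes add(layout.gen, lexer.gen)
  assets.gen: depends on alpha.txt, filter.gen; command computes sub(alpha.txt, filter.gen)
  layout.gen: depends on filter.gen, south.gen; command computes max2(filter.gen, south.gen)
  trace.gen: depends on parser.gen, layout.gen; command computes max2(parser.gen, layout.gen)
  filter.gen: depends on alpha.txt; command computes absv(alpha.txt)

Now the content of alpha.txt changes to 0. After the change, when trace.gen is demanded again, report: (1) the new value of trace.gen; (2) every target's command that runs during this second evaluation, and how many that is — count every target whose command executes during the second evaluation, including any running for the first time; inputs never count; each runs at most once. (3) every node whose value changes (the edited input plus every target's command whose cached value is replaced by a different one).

trace.gen now evaluates to 0.
Run set: assets.gen, filter.gen, layout.gen, lexer.gen, parser.gen, south.gen, trace.gen (7 run).
Changed values: alpha.txt, assets.gen, filter.gen, layout.gen, lexer.gen, parser.gen, south.gen, trace.gen.

Initial pass — values computed on the first demand:
  filter.gen = absv(-2) = 2
  assets.gen = sub(-2, 2) = -4
  south.gen = mul(2, -2) = -4
  layout.gen = max2(2, -4) = 2
  lexer.gen = min2(-4, -4) = -4
  parser.gen = add(2, -4) = -2
  trace.gen = max2(-2, 2) = 2

Second demand — change propagation:
  filter.gen: re-runs because alpha.txt -2->0; new result 0.
  assets.gen: re-runs because alpha.txt -2->0; filter.gen 2->0; new result 0.
  south.gen: re-runs because filter.gen 2->0; alpha.txt -2->0; new result 0.
  layout.gen: re-runs because filter.gen 2->0; south.gen -4->0; new result 0.
  lexer.gen: re-runs because assets.gen -4->0; south.gen -4->0; new result 0.
  parser.gen: re-runs because layout.gen 2->0; lexer.gen -4->0; new result 0.
  trace.gen: re-runs because parser.gen -2->0; layout.gen 2->0; new result 0.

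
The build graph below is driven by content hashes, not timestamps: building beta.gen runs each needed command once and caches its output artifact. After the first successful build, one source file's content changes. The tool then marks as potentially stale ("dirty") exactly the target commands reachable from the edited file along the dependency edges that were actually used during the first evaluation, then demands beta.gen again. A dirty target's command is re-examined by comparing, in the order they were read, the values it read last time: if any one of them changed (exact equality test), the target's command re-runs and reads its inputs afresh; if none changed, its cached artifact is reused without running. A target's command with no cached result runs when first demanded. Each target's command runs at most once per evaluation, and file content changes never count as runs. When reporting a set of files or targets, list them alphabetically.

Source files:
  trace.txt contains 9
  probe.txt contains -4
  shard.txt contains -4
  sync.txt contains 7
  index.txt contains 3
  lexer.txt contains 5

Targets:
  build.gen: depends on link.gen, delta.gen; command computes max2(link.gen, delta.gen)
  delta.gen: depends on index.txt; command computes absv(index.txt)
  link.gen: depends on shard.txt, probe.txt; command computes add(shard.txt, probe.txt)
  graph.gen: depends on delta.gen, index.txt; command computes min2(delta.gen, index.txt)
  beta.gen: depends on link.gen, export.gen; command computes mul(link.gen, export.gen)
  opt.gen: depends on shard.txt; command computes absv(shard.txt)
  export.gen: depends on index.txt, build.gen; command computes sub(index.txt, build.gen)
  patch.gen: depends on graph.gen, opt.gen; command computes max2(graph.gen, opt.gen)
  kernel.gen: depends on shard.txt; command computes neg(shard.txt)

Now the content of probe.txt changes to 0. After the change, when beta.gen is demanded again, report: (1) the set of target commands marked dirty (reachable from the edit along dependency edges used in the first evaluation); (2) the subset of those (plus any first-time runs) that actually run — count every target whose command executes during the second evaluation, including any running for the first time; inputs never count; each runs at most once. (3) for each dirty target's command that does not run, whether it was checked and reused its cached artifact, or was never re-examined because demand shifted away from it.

Initial pass — values computed on the first demand:
  delta.gen = absv(3) = 3
  link.gen = add(-4, -4) = -8
  build.gen = max2(-8, 3) = 3
  export.gen = sub(3, 3) = 0
  beta.gen = mul(-8, 0) = 0

Second demand — change propagation:
  link.gen: re-runs because probe.txt -4->0; new result -4.
  build.gen: re-runs because link.gen -8->-4; new result 3 (unchanged).
  export.gen: re-examined; everything it read last time is the same (index.txt unchanged, build.gen unchanged) — cache 0 kept, no run.
  beta.gen: re-runs because link.gen -8->-4; new result 0 (unchanged).

The important point: at export.gen every value read last time is unchanged, so the dirty flag clears without a run.

Dirty set: beta.gen, build.gen, export.gen, link.gen.
Run set: beta.gen, build.gen, link.gen (3 run).
Re-examined without running (cache reused): export.gen.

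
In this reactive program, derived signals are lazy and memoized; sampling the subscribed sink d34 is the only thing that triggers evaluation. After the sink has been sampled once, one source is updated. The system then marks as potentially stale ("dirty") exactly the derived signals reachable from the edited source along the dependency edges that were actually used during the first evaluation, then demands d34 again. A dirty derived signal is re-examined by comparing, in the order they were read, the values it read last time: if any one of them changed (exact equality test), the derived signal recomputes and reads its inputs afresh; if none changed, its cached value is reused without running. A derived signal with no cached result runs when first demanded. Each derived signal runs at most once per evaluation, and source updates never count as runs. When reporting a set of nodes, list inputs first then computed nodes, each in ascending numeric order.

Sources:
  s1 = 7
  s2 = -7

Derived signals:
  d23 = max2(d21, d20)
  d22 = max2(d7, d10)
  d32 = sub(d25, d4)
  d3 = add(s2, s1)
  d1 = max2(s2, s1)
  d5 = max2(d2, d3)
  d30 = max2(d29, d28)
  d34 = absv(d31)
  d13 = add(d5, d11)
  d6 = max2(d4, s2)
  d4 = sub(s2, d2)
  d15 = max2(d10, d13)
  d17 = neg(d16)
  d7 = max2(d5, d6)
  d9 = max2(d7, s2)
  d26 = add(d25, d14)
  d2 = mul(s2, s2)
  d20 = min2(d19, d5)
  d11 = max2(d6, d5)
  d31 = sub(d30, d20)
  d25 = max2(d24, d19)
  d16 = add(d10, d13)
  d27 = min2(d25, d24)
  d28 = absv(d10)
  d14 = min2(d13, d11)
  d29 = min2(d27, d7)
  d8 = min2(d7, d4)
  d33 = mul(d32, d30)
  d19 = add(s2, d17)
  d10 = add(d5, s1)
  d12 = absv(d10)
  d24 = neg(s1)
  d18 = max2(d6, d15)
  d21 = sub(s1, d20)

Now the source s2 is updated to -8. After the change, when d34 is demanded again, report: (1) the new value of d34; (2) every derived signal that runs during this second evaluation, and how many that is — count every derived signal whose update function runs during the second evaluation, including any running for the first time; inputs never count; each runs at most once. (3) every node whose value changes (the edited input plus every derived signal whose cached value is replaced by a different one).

Demanding d34 again yields 278.
19 derived signals run: d2, d3, d4, d5, d6, d7, d10, d11, d13, d16, d17, d19, d20, d25, d28, d29, d30, d31, d34.
The nodes whose values change: s2, d2, d3, d4, d5, d6, d7, d10, d11, d13, d16, d17, d19, d20, d28, d30, d31, d34.
Note where the cutoff bites: d27 is checked, finds nothing changed, and keeps its cache.

First demand of the output computes:
  d2 = mul(-7, -7) = 49
  d3 = add(-7, 7) = 0
  d4 = sub(-7, 49) = -56
  d5 = max2(49, 0) = 49
  d6 = max2(-56, -7) = -7
  d7 = max2(49, -7) = 49
  d10 = add(49, 7) = 56
  d11 = max2(-7, 49) = 49
  d13 = add(49, 49) = 98
  d16 = add(56, 98) = 154
  d17 = neg(154) = -154
  d19 = add(-7, -154) = -161
  d20 = min2(-161, 49) = -161
  d24 = neg(7) = -7
  d25 = max2(-7, -161) = -7
  d27 = min2(-7, -7) = -7
  d28 = absv(56) = 56
  d29 = min2(-7, 49) = -7
  d30 = max2(-7, 56) = 56
  d31 = sub(56, -161) = 217
  d34 = absv(217) = 217

After the edit, cleaning proceeds:
  d2: a read changed (s2 -7->-8; s2 -7->-8) — executes, giving 64.
  d3: a read changed (s2 -7->-8) — executes, giving -1.
  d4: a read changed (s2 -7->-8; d2 49->64) — executes, giving -72.
  d5: a read changed (d2 49->64; d3 0->-1) — executes, giving 64.
  d6: a read changed (d4 -56->-72; s2 -7->-8) — executes, giving -8.
  d7: a read changed (d5 49->64; d6 -7->-8) — executes, giving 64.
  d10: a read changed (d5 49->64) — executes, giving 71.
  d11: a read changed (d6 -7->-8; d5 49->64) — executes, giving 64.
  d13: a read changed (d5 49->64; d11 49->64) — executes, giving 128.
  d16: a read changed (d10 56->71; d13 98->128) — executes, giving 199.
  d17: a read changed (d16 154->199) — executes, giving -199.
  d19: a read changed (s2 -7->-8; d17 -154->-199) — executes, giving -207.
  d20: a read changed (d19 -161->-207; d5 49->64) — executes, giving -207.
  d25: a read changed (d19 -161->-207) — executes, giving -7 — identical to its old value.
  d27: dirty, but its reads are unchanged (d25 unchanged, d24 unchanged); cached -7 stands.
  d28: a read changed (d10 56->71) — executes, giving 71.
  d29: a read changed (d7 49->64) — executes, giving -7 — identical to its old value.
  d30: a read changed (d28 56->71) — executes, giving 71.
  d31: a read changed (d30 56->71; d20 -161->-207) — executes, giving 278.
  d34: a read changed (d31 217->278) — executes, giving 278.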